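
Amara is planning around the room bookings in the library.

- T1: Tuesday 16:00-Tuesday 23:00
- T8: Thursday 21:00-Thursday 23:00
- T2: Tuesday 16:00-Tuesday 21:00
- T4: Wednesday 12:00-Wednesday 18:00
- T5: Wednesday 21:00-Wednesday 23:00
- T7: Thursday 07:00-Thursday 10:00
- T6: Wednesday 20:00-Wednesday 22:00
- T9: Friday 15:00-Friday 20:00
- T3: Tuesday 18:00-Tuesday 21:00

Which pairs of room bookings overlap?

Two intervals overlap when each starts before the other ends.
Sorted by start: T1, T2, T3, T4, T6, T5, T7, T8, T9.
T2 starts before T1 ends → T1 and T2 overlap.
T3 starts before T1 ends → T1 and T3 overlap.
T4 starts after T1 ends — done with T1.
T3 starts before T2 ends → T2 and T3 overlap.
T4 starts after T2 ends — done with T2.
T4 starts after T3 ends — done with T3.
T6 starts after T4 ends — done with T4.
T5 starts before T6 ends → T6 and T5 overlap.
T7 starts after T6 ends — done with T6.
T7 starts after T5 ends — done with T5.
T8 starts after T7 ends — done with T7.
T9 starts after T8 ends.

T1 & T2, T1 & T3, T2 & T3, T5 & T6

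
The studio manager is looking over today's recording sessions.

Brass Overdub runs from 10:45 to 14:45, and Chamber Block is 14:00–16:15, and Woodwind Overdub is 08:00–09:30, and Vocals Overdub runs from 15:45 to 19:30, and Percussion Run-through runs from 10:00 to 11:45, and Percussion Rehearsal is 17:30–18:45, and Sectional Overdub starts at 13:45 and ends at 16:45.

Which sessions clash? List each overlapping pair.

Brass Overdub & Chamber Block, Brass Overdub & Percussion Run-through, Brass Overdub & Sectional Overdub, Chamber Block & Sectional Overdub, Chamber Block & Vocals Overdub, Percussion Rehearsal & Vocals Overdub, Sectional Overdub & Vocals Overdub

Sorted by start: Woodwind Overdub, Percussion Run-through, Brass Overdub, Sectional Overdub, Chamber Block, Vocals Overdub, Percussion Rehearsal.
Percussion Run-through starts after Woodwind Overdub ends — done with Woodwind Overdub.
Brass Overdub starts before Percussion Run-through ends → Percussion Run-through and Brass Overdub overlap.
Sectional Overdub starts after Percussion Run-through ends — done with Percussion Run-through.
Sectional Overdub starts before Brass Overdub ends → Brass Overdub and Sectional Overdub overlap.
Chamber Block starts before Brass Overdub ends → Brass Overdub and Chamber Block overlap.
Vocals Overdub starts after Brass Overdub ends — done with Brass Overdub.
Chamber Block starts before Sectional Overdub ends → Sectional Overdub and Chamber Block overlap.
Vocals Overdub starts before Sectional Overdub ends → Sectional Overdub and Vocals Overdub overlap.
Percussion Rehearsal starts after Sectional Overdub ends.
Vocals Overdub starts before Chamber Block ends → Chamber Block and Vocals Overdub overlap.
Percussion Rehearsal starts after Chamber Block ends.
Percussion Rehearsal starts before Vocals Overdub ends → Vocals Overdub and Percussion Rehearsal overlap.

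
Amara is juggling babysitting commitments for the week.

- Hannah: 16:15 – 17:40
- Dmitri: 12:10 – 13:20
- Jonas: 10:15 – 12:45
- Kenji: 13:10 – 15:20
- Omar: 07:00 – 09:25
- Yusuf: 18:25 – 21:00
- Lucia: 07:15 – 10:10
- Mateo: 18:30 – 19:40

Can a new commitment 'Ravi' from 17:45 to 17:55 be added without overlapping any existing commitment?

Yes — the slot is free

Omar: ends 09:25 at or before Ravi starts 17:45 → clear.
Lucia: ends 10:10 at or before Ravi starts 17:45 → clear.
Jonas: ends 12:45 at or before Ravi starts 17:45 → clear.
Dmitri: ends 13:20 at or before Ravi starts 17:45 → clear.
Kenji: ends 15:20 at or before Ravi starts 17:45 → clear.
Hannah: ends 17:40 at or before Ravi starts 17:45 → clear.
Yusuf: starts 18:25 at or after Ravi ends 17:55 → clear.
Mateo: starts 18:30 at or after Ravi ends 17:55 → clear.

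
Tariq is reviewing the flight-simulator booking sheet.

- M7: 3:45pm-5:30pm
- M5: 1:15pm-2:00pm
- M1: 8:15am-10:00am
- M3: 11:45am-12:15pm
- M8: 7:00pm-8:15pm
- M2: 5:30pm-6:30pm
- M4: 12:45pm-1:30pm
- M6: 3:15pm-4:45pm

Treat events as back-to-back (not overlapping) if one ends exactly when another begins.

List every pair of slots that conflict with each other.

M4 & M5, M6 & M7

Sorted by start: M1, M3, M4, M5, M6, M7, M2, M8.
M3 starts after M1 ends — done with M1.
M4 starts after M3 ends — done with M3.
M5 starts before M4 ends → M4 and M5 overlap.
M6 starts after M4 ends — done with M4.
M6 starts after M5 ends — done with M5.
M7 starts before M6 ends → M6 and M7 overlap.
M2 starts after M6 ends — done with M6.
M2 starts exactly when M7 ends (back-to-back, no overlap) — done with M7.
M8 starts after M2 ends.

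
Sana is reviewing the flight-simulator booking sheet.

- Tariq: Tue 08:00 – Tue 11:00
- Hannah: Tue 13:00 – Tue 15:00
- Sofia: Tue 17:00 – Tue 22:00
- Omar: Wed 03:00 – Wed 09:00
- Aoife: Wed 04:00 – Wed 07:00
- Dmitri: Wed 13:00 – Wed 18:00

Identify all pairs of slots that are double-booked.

Aoife & Omar

Sorted by start: Tariq, Hannah, Sofia, Omar, Aoife, Dmitri.
Hannah starts after Tariq ends; Tariq is clear from here.
Sofia starts after Hannah ends; Hannah is clear from here.
Omar starts after Sofia ends; Sofia is clear from here.
Aoife starts before Omar ends → Omar and Aoife overlap.
Dmitri starts after Omar ends.
Dmitri starts after Aoife ends.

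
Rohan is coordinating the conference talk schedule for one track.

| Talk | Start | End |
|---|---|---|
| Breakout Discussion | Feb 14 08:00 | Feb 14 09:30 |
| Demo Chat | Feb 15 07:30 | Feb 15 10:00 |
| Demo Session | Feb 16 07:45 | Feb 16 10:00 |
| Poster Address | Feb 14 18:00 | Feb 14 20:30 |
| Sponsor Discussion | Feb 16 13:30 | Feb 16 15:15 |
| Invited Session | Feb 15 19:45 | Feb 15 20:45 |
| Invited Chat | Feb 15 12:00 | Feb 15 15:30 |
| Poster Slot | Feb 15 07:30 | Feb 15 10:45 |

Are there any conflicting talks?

Yes

Sorted by start: Breakout Discussion, Poster Address, Demo Chat, Poster Slot, Invited Chat, Invited Session, Demo Session, Sponsor Discussion.
Poster Address starts after Breakout Discussion ends — done with Breakout Discussion.
Demo Chat starts after Poster Address ends — done with Poster Address.
Poster Slot starts before Demo Chat ends → Demo Chat and Poster Slot overlap.
That's a conflict, so the schedule is not conflict-free.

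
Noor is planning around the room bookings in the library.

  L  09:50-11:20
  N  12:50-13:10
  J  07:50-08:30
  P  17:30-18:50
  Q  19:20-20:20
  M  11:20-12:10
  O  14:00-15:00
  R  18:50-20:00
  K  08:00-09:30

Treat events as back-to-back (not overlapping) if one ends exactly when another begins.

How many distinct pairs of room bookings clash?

2

Check each pair: they overlap iff neither finishes before the other starts.
Sorted by start: J, K, L, M, N, O, P, R, Q.
K starts before J ends → J and K overlap.
L starts after J ends, so nothing later overlaps J either.
L starts after K ends, so nothing later overlaps K either.
M starts exactly when L ends (back-to-back, no overlap), so nothing later overlaps L either.
N starts after M ends, so nothing later overlaps M either.
O starts after N ends, so nothing later overlaps N either.
P starts after O ends, so nothing later overlaps O either.
R starts exactly when P ends (back-to-back, no overlap), so nothing later overlaps P either.
Q starts before R ends → R and Q overlap.
Overlapping pairs: J & K, Q & R — 2 in total.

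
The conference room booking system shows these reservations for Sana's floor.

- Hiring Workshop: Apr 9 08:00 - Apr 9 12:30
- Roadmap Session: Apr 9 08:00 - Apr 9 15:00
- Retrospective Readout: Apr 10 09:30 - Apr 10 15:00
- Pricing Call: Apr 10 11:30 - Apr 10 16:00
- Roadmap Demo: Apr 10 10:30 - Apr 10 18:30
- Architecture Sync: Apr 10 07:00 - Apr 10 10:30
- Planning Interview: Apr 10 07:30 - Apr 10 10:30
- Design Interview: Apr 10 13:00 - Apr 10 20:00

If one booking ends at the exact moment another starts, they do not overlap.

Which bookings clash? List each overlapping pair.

Architecture Sync & Planning Interview, Architecture Sync & Retrospective Readout, Design Interview & Pricing Call, Design Interview & Retrospective Readout, Design Interview & Roadmap Demo, Hiring Workshop & Roadmap Session, Planning Interview & Retrospective Readout, Pricing Call & Retrospective Readout, Pricing Call & Roadmap Demo, Retrospective Readout & Roadmap Demo

Sorted by start: Roadmap Session, Hiring Workshop, Architecture Sync, Planning Interview, Retrospective Readout, Roadmap Demo, Pricing Call, Design Interview.
Hiring Workshop starts before Roadmap Session ends → Roadmap Session and Hiring Workshop overlap.
Architecture Sync starts after Roadmap Session ends; Roadmap Session is clear from here.
Architecture Sync starts after Hiring Workshop ends; Hiring Workshop is clear from here.
Planning Interview starts before Architecture Sync ends → Architecture Sync and Planning Interview overlap.
Retrospective Readout starts before Architecture Sync ends → Architecture Sync and Retrospective Readout overlap.
Roadmap Demo starts exactly when Architecture Sync ends (back-to-back, no overlap); Architecture Sync is clear from here.
Retrospective Readout starts before Planning Interview ends → Planning Interview and Retrospective Readout overlap.
Roadmap Demo starts exactly when Planning Interview ends (back-to-back, no overlap); Planning Interview is clear from here.
Roadmap Demo starts before Retrospective Readout ends → Retrospective Readout and Roadmap Demo overlap.
Pricing Call starts before Retrospective Readout ends → Retrospective Readout and Pricing Call overlap.
Design Interview starts before Retrospective Readout ends → Retrospective Readout and Design Interview overlap.
Pricing Call starts before Roadmap Demo ends → Roadmap Demo and Pricing Call overlap.
Design Interview starts before Roadmap Demo ends → Roadmap Demo and Design Interview overlap.
Design Interview starts before Pricing Call ends → Pricing Call and Design Interview overlap.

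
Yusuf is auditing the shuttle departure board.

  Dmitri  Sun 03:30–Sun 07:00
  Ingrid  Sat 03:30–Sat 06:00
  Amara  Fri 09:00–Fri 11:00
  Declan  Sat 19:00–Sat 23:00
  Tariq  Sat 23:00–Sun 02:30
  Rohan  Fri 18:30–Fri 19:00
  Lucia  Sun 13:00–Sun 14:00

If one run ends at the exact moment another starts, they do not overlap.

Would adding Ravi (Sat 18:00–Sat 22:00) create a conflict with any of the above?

Yes — it overlaps Declan

Amara: ends Fri 11:00 at or before Ravi starts Sat 18:00 → clear.
Rohan: ends Fri 19:00 at or before Ravi starts Sat 18:00 → clear.
Ingrid: ends Sat 06:00 at or before Ravi starts Sat 18:00 → clear.
Declan: starts Sat 19:00 before Ravi ends Sat 22:00, and ends Sat 23:00 after Ravi starts Sat 18:00 → overlap.
Tariq: starts Sat 23:00 at or after Ravi ends Sat 22:00 → clear.
Dmitri: starts Sun 03:30 at or after Ravi ends Sat 22:00 → clear.
Lucia: starts Sun 13:00 at or after Ravi ends Sat 22:00 → clear.
Ravi overlaps Declan.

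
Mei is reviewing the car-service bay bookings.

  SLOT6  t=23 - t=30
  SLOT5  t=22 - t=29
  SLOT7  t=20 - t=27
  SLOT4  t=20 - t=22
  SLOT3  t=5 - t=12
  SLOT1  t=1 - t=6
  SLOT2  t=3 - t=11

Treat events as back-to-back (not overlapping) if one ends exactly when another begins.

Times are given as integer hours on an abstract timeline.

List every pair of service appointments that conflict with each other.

SLOT1 & SLOT2, SLOT1 & SLOT3, SLOT2 & SLOT3, SLOT4 & SLOT7, SLOT5 & SLOT6, SLOT5 & SLOT7, SLOT6 & SLOT7

Sorted by start: SLOT1, SLOT2, SLOT3, SLOT4, SLOT7, SLOT5, SLOT6.
SLOT2 starts before SLOT1 ends → SLOT1 and SLOT2 overlap.
SLOT3 starts before SLOT1 ends → SLOT1 and SLOT3 overlap.
SLOT4 starts after SLOT1 ends, so nothing later overlaps SLOT1 either.
SLOT3 starts before SLOT2 ends → SLOT2 and SLOT3 overlap.
SLOT4 starts after SLOT2 ends, so nothing later overlaps SLOT2 either.
SLOT4 starts after SLOT3 ends, so nothing later overlaps SLOT3 either.
SLOT7 starts before SLOT4 ends → SLOT4 and SLOT7 overlap.
SLOT5 starts exactly when SLOT4 ends (back-to-back, no overlap), so nothing later overlaps SLOT4 either.
SLOT5 starts before SLOT7 ends → SLOT7 and SLOT5 overlap.
SLOT6 starts before SLOT7 ends → SLOT7 and SLOT6 overlap.
SLOT6 starts before SLOT5 ends → SLOT5 and SLOT6 overlap.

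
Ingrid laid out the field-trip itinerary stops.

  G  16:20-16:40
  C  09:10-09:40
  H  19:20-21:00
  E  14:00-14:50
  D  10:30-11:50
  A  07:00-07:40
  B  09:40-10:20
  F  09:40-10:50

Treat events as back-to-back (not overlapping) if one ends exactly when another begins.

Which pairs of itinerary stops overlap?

B & F, D & F

Sorted by start: A, C, B, F, D, E, G, H.
C starts after A ends, so A has no further overlaps.
B starts exactly when C ends (back-to-back, no overlap), so C has no further overlaps.
F starts before B ends → B and F overlap.
D starts after B ends, so B has no further overlaps.
D starts before F ends → F and D overlap.
E starts after F ends, so F has no further overlaps.
E starts after D ends, so D has no further overlaps.
G starts after E ends, so E has no further overlaps.
H starts after G ends.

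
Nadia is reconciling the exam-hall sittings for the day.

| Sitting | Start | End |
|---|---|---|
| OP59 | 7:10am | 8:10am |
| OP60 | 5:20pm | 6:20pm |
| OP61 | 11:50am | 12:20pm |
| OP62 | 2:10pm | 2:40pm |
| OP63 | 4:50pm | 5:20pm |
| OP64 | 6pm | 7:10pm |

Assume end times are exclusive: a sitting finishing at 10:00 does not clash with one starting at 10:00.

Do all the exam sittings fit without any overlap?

Check each pair: they overlap iff neither finishes before the other starts.
Sorted by start: OP59, OP61, OP62, OP63, OP60, OP64.
OP61 starts after OP59 ends; OP59 is clear from here.
OP62 starts after OP61 ends; OP61 is clear from here.
OP63 starts after OP62 ends; OP62 is clear from here.
OP60 starts exactly when OP63 ends (back-to-back, no overlap); OP63 is clear from here.
OP64 starts before OP60 ends → OP60 and OP64 overlap.
That's a conflict, so the schedule is not conflict-free.

No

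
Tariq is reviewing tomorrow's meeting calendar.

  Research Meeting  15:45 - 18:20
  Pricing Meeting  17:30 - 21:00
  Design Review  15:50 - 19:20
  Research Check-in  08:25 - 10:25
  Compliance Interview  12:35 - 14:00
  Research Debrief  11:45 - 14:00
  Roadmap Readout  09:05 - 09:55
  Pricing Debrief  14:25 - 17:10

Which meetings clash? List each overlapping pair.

Sorted by start: Research Check-in, Roadmap Readout, Research Debrief, Compliance Interview, Pricing Debrief, Research Meeting, Design Review, Pricing Meeting.
Roadmap Readout starts before Research Check-in ends → Research Check-in and Roadmap Readout overlap.
Research Debrief starts after Research Check-in ends, so Research Check-in has no further overlaps.
Research Debrief starts after Roadmap Readout ends, so Roadmap Readout has no further overlaps.
Compliance Interview starts before Research Debrief ends → Research Debrief and Compliance Interview overlap.
Pricing Debrief starts after Research Debrief ends, so Research Debrief has no further overlaps.
Pricing Debrief starts after Compliance Interview ends, so Compliance Interview has no further overlaps.
Research Meeting starts before Pricing Debrief ends → Pricing Debrief and Research Meeting overlap.
Design Review starts before Pricing Debrief ends → Pricing Debrief and Design Review overlap.
Pricing Meeting starts after Pricing Debrief ends.
Design Review starts before Research Meeting ends → Research Meeting and Design Review overlap.
Pricing Meeting starts before Research Meeting ends → Research Meeting and Pricing Meeting overlap.
Pricing Meeting starts before Design Review ends → Design Review and Pricing Meeting overlap.

Compliance Interview & Research Debrief, Design Review & Pricing Debrief, Design Review & Pricing Meeting, Design Review & Research Meeting, Pricing Debrief & Research Meeting, Pricing Meeting & Research Meeting, Research Check-in & Roadmap Readout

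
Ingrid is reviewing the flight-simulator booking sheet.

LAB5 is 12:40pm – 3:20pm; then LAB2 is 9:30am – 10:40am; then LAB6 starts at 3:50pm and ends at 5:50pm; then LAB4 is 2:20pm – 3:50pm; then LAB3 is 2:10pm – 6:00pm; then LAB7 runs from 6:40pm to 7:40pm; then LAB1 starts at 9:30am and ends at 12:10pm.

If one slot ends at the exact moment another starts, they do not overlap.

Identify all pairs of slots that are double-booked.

LAB1 & LAB2, LAB3 & LAB4, LAB3 & LAB5, LAB3 & LAB6, LAB4 & LAB5

Sorted by start: LAB1, LAB2, LAB5, LAB3, LAB4, LAB6, LAB7.
LAB2 starts before LAB1 ends → LAB1 and LAB2 overlap.
LAB5 starts after LAB1 ends, so LAB1 has no further overlaps.
LAB5 starts after LAB2 ends, so LAB2 has no further overlaps.
LAB3 starts before LAB5 ends → LAB5 and LAB3 overlap.
LAB4 starts before LAB5 ends → LAB5 and LAB4 overlap.
LAB6 starts after LAB5 ends, so LAB5 has no further overlaps.
LAB4 starts before LAB3 ends → LAB3 and LAB4 overlap.
LAB6 starts before LAB3 ends → LAB3 and LAB6 overlap.
LAB7 starts after LAB3 ends.
LAB6 starts exactly when LAB4 ends (back-to-back, no overlap), so LAB4 has no further overlaps.
LAB7 starts after LAB6 ends.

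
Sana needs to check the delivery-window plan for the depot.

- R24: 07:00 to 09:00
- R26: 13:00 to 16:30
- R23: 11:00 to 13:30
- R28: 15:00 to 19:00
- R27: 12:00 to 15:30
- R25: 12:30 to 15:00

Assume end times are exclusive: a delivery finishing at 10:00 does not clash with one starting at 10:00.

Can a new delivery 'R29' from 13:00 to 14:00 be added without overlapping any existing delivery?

No — it overlaps R23, R25, R26, R27

R24: ends 09:00 at or before R29 starts 13:00 → clear.
R23: starts 11:00 before R29 ends 14:00, and ends 13:30 after R29 starts 13:00 → overlap.
R27: starts 12:00 before R29 ends 14:00, and ends 15:30 after R29 starts 13:00 → overlap.
R25: starts 12:30 before R29 ends 14:00, and ends 15:00 after R29 starts 13:00 → overlap.
R26: starts 13:00 before R29 ends 14:00, and ends 16:30 after R29 starts 13:00 → overlap.
R28: starts 15:00 at or after R29 ends 14:00 → clear.
R29 overlaps R23, R25, R26, R27.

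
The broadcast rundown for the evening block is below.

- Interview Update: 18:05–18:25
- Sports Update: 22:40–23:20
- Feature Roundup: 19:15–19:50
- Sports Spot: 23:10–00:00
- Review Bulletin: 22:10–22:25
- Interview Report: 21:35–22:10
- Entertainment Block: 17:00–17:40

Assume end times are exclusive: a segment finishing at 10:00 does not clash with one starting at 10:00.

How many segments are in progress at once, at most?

2

Walk through starts and ends in time order (an end at T is processed before a start at T):
17:00 start Entertainment Block → 1
17:40 end Entertainment Block → 0
18:05 start Interview Update → 1
18:25 end Interview Update → 0
19:15 start Feature Roundup → 1
19:50 end Feature Roundup → 0
21:35 start Interview Report → 1
22:10 end Interview Report → 0
22:10 start Review Bulletin → 1
22:25 end Review Bulletin → 0
22:40 start Sports Update → 1
23:10 start Sports Spot → 2
23:20 end Sports Update → 1
00:00 end Sports Spot → 0
Peak is 2, at 23:10 (Sports Spot, Sports Update).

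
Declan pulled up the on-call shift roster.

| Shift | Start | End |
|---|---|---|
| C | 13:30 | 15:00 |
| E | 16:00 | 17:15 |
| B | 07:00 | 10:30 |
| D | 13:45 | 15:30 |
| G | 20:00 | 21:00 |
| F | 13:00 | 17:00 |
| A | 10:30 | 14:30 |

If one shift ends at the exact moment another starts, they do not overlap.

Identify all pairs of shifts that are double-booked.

A & C, A & D, A & F, C & D, C & F, D & F, E & F

Check each pair: they overlap iff neither finishes before the other starts.
Sorted by start: B, A, F, C, D, E, G.
A starts exactly when B ends (back-to-back, no overlap); B is clear from here.
F starts before A ends → A and F overlap.
C starts before A ends → A and C overlap.
D starts before A ends → A and D overlap.
E starts after A ends; A is clear from here.
C starts before F ends → F and C overlap.
D starts before F ends → F and D overlap.
E starts before F ends → F and E overlap.
G starts after F ends.
D starts before C ends → C and D overlap.
E starts after C ends; C is clear from here.
E starts after D ends; D is clear from here.
G starts after E ends.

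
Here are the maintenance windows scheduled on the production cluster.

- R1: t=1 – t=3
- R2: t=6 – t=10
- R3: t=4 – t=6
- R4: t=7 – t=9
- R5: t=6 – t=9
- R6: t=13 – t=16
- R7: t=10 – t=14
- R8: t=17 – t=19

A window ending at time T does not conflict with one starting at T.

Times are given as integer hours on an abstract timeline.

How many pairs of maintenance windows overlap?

4

Sorted by start: R1, R3, R2, R5, R4, R7, R6, R8.
R3 starts after R1 ends — done with R1.
R2 starts exactly when R3 ends (back-to-back, no overlap) — done with R3.
R5 starts before R2 ends → R2 and R5 overlap.
R4 starts before R2 ends → R2 and R4 overlap.
R7 starts exactly when R2 ends (back-to-back, no overlap) — done with R2.
R4 starts before R5 ends → R5 and R4 overlap.
R7 starts after R5 ends — done with R5.
R7 starts after R4 ends — done with R4.
R6 starts before R7 ends → R7 and R6 overlap.
R8 starts after R7 ends.
R8 starts after R6 ends.
Overlapping pairs: R2 & R4, R2 & R5, R4 & R5, R6 & R7 — 4 in total.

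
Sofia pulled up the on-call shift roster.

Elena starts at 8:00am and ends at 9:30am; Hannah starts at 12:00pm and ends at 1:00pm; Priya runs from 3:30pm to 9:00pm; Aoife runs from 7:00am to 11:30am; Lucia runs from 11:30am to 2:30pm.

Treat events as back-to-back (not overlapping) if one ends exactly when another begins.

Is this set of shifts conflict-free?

Check each pair: they overlap iff neither finishes before the other starts.
Sorted by start: Aoife, Elena, Lucia, Hannah, Priya.
Elena starts before Aoife ends → Aoife and Elena overlap.
That's a conflict, so the schedule is not conflict-free.

No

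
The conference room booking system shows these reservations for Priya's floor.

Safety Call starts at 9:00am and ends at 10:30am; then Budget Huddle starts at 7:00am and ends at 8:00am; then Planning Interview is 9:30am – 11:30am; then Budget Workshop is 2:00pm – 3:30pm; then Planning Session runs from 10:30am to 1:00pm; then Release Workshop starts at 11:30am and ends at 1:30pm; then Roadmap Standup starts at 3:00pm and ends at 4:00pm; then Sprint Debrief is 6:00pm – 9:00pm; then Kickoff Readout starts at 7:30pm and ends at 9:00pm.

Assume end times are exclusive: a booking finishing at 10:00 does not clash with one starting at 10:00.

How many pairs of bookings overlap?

5

Sorted by start: Budget Huddle, Safety Call, Planning Interview, Planning Session, Release Workshop, Budget Workshop, Roadmap Standup, Sprint Debrief, Kickoff Readout.
Safety Call starts after Budget Huddle ends; Budget Huddle is clear from here.
Planning Interview starts before Safety Call ends → Safety Call and Planning Interview overlap.
Planning Session starts exactly when Safety Call ends (back-to-back, no overlap); Safety Call is clear from here.
Planning Session starts before Planning Interview ends → Planning Interview and Planning Session overlap.
Release Workshop starts exactly when Planning Interview ends (back-to-back, no overlap); Planning Interview is clear from here.
Release Workshop starts before Planning Session ends → Planning Session and Release Workshop overlap.
Budget Workshop starts after Planning Session ends; Planning Session is clear from here.
Budget Workshop starts after Release Workshop ends; Release Workshop is clear from here.
Roadmap Standup starts before Budget Workshop ends → Budget Workshop and Roadmap Standup overlap.
Sprint Debrief starts after Budget Workshop ends; Budget Workshop is clear from here.
Sprint Debrief starts after Roadmap Standup ends; Roadmap Standup is clear from here.
Kickoff Readout starts before Sprint Debrief ends → Sprint Debrief and Kickoff Readout overlap.
Overlapping pairs: Budget Workshop & Roadmap Standup, Kickoff Readout & Sprint Debrief, Planning Interview & Planning Session, Planning Interview & Safety Call, Planning Session & Release Workshop — 5 in total.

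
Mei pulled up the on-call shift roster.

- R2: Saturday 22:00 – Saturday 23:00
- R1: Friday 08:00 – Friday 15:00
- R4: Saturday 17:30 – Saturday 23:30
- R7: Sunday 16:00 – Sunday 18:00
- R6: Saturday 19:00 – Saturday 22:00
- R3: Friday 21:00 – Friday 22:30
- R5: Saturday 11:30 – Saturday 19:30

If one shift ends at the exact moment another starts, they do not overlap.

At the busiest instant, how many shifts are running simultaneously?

3

Sweep the timeline, counting +1 at each start and −1 at each end (ends before starts at a tie):
Friday 08:00 start R1 → 1
Friday 15:00 end R1 → 0
Friday 21:00 start R3 → 1
Friday 22:30 end R3 → 0
Saturday 11:30 start R5 → 1
Saturday 17:30 start R4 → 2
Saturday 19:00 start R6 → 3
Saturday 19:30 end R5 → 2
Saturday 22:00 end R6 → 1
Saturday 22:00 start R2 → 2
Saturday 23:00 end R2 → 1
Saturday 23:30 end R4 → 0
Sunday 16:00 start R7 → 1
Sunday 18:00 end R7 → 0
Peak is 3, at Saturday 19:00 (R4, R5, R6).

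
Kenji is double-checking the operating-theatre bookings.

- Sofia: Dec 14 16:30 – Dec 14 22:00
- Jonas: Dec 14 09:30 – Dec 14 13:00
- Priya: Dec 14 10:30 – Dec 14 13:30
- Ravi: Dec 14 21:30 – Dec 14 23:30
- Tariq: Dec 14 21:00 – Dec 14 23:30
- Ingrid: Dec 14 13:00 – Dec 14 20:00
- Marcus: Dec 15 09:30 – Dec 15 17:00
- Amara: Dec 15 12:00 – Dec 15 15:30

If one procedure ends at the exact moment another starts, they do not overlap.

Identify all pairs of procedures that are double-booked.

Amara & Marcus, Ingrid & Priya, Ingrid & Sofia, Jonas & Priya, Ravi & Sofia, Ravi & Tariq, Sofia & Tariq

Sorted by start: Jonas, Priya, Ingrid, Sofia, Tariq, Ravi, Marcus, Amara.
Priya starts before Jonas ends → Jonas and Priya overlap.
Ingrid starts exactly when Jonas ends (back-to-back, no overlap), so Jonas has no further overlaps.
Ingrid starts before Priya ends → Priya and Ingrid overlap.
Sofia starts after Priya ends, so Priya has no further overlaps.
Sofia starts before Ingrid ends → Ingrid and Sofia overlap.
Tariq starts after Ingrid ends, so Ingrid has no further overlaps.
Tariq starts before Sofia ends → Sofia and Tariq overlap.
Ravi starts before Sofia ends → Sofia and Ravi overlap.
Marcus starts after Sofia ends, so Sofia has no further overlaps.
Ravi starts before Tariq ends → Tariq and Ravi overlap.
Marcus starts after Tariq ends, so Tariq has no further overlaps.
Marcus starts after Ravi ends, so Ravi has no further overlaps.
Amara starts before Marcus ends → Marcus and Amara overlap.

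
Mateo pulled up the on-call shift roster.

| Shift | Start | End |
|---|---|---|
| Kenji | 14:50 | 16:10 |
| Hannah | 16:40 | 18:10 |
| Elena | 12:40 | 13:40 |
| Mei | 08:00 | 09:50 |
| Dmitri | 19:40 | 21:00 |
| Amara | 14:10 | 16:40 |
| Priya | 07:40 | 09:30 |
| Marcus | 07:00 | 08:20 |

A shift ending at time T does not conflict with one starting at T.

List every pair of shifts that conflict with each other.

Amara & Kenji, Marcus & Mei, Marcus & Priya, Mei & Priya

Sorted by start: Marcus, Priya, Mei, Elena, Amara, Kenji, Hannah, Dmitri.
Priya starts before Marcus ends → Marcus and Priya overlap.
Mei starts before Marcus ends → Marcus and Mei overlap.
Elena starts after Marcus ends, so nothing later overlaps Marcus either.
Mei starts before Priya ends → Priya and Mei overlap.
Elena starts after Priya ends, so nothing later overlaps Priya either.
Elena starts after Mei ends, so nothing later overlaps Mei either.
Amara starts after Elena ends, so nothing later overlaps Elena either.
Kenji starts before Amara ends → Amara and Kenji overlap.
Hannah starts exactly when Amara ends (back-to-back, no overlap), so nothing later overlaps Amara either.
Hannah starts after Kenji ends, so nothing later overlaps Kenji either.
Dmitri starts after Hannah ends.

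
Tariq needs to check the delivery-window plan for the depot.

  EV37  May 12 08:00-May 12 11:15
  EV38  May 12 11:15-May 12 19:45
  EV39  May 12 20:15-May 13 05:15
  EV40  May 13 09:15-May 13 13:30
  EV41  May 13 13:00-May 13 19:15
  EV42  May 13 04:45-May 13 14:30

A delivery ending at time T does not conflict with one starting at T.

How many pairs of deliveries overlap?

4

Sorted by start: EV37, EV38, EV39, EV42, EV40, EV41.
EV38 starts exactly when EV37 ends (back-to-back, no overlap), so nothing later overlaps EV37 either.
EV39 starts after EV38 ends, so nothing later overlaps EV38 either.
EV42 starts before EV39 ends → EV39 and EV42 overlap.
EV40 starts after EV39 ends, so nothing later overlaps EV39 either.
EV40 starts before EV42 ends → EV42 and EV40 overlap.
EV41 starts before EV42 ends → EV42 and EV41 overlap.
EV41 starts before EV40 ends → EV40 and EV41 overlap.
Overlapping pairs: EV39 & EV42, EV40 & EV41, EV40 & EV42, EV41 & EV42 — 4 in total.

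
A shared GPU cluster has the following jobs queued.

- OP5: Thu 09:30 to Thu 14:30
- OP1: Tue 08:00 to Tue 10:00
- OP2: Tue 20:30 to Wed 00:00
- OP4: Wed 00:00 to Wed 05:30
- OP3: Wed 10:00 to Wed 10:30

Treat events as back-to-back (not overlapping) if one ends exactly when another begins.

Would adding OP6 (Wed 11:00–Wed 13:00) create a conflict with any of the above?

No — it doesn't clash with anything

OP1: ends Tue 10:00 at or before OP6 starts Wed 11:00 → clear.
OP2: ends Wed 00:00 at or before OP6 starts Wed 11:00 → clear.
OP4: ends Wed 05:30 at or before OP6 starts Wed 11:00 → clear.
OP3: ends Wed 10:30 at or before OP6 starts Wed 11:00 → clear.
OP5: starts Thu 09:30 at or after OP6 ends Wed 13:00 → clear.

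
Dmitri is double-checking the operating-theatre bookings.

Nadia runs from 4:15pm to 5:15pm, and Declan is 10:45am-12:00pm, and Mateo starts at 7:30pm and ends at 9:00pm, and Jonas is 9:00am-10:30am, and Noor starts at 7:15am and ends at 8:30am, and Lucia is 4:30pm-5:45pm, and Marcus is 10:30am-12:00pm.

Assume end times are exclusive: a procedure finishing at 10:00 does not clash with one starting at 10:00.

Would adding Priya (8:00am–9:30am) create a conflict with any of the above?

Noor: starts 7:15am before Priya ends 9:30am, and ends 8:30am after Priya starts 8:00am → overlap.
Jonas: starts 9:00am before Priya ends 9:30am, and ends 10:30am after Priya starts 8:00am → overlap.
Marcus: starts 10:30am at or after Priya ends 9:30am → clear.
Declan: starts 10:45am at or after Priya ends 9:30am → clear.
Nadia: starts 4:15pm at or after Priya ends 9:30am → clear.
Lucia: starts 4:30pm at or after Priya ends 9:30am → clear.
Mateo: starts 7:30pm at or after Priya ends 9:30am → clear.
Priya overlaps Noor, Jonas.

Yes — it overlaps Jonas, Noor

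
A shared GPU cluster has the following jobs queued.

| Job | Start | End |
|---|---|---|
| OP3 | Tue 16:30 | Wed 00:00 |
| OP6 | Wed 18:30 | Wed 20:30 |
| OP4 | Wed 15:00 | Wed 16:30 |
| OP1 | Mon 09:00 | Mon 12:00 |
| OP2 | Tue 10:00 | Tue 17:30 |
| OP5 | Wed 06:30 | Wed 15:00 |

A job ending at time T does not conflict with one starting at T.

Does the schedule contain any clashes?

Yes

Sorted by start: OP1, OP2, OP3, OP5, OP4, OP6.
OP2 starts after OP1 ends, so nothing later overlaps OP1 either.
OP3 starts before OP2 ends → OP2 and OP3 overlap.
That's a conflict, so the schedule is not conflict-free.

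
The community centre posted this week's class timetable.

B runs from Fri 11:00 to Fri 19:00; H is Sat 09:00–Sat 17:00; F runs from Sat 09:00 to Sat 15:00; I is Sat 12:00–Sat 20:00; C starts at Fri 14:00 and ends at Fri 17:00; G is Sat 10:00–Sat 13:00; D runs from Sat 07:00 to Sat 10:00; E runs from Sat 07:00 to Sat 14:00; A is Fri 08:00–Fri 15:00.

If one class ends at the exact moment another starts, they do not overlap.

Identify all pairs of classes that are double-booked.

Sorted by start: A, B, C, D, E, F, H, G, I.
B starts before A ends → A and B overlap.
C starts before A ends → A and C overlap.
D starts after A ends — done with A.
C starts before B ends → B and C overlap.
D starts after B ends — done with B.
D starts after C ends — done with C.
E starts before D ends → D and E overlap.
F starts before D ends → D and F overlap.
H starts before D ends → D and H overlap.
G starts exactly when D ends (back-to-back, no overlap) — done with D.
F starts before E ends → E and F overlap.
H starts before E ends → E and H overlap.
G starts before E ends → E and G overlap.
I starts before E ends → E and I overlap.
H starts before F ends → F and H overlap.
G starts before F ends → F and G overlap.
I starts before F ends → F and I overlap.
G starts before H ends → H and G overlap.
I starts before H ends → H and I overlap.
I starts before G ends → G and I overlap.

A & B, A & C, B & C, D & E, D & F, D & H, E & F, E & G, E & H, E & I, F & G, F & H, F & I, G & H, G & I, H & I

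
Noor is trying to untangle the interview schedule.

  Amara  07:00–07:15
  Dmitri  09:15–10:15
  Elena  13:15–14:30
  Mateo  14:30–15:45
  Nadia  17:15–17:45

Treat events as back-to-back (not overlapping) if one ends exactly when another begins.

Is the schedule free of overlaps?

Sorted by start: Amara, Dmitri, Elena, Mateo, Nadia.
Dmitri starts after Amara ends, so nothing later overlaps Amara either.
Elena starts after Dmitri ends, so nothing later overlaps Dmitri either.
Mateo starts exactly when Elena ends (back-to-back, no overlap), so nothing later overlaps Elena either.
Nadia starts after Mateo ends.
Every pair is clear; the schedule has no overlaps.

Yes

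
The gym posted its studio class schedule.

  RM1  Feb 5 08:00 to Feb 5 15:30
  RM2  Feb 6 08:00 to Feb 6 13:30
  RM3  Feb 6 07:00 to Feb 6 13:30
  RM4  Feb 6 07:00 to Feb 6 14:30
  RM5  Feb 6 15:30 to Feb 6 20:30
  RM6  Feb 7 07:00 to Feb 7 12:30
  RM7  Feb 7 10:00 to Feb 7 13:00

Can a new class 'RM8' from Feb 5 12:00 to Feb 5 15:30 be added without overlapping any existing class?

RM1: starts Feb 5 08:00 before RM8 ends Feb 5 15:30, and ends Feb 5 15:30 after RM8 starts Feb 5 12:00 → overlap.
RM3: starts Feb 6 07:00 at or after RM8 ends Feb 5 15:30 → clear.
RM4: starts Feb 6 07:00 at or after RM8 ends Feb 5 15:30 → clear.
RM2: starts Feb 6 08:00 at or after RM8 ends Feb 5 15:30 → clear.
RM5: starts Feb 6 15:30 at or after RM8 ends Feb 5 15:30 → clear.
RM6: starts Feb 7 07:00 at or after RM8 ends Feb 5 15:30 → clear.
RM7: starts Feb 7 10:00 at or after RM8 ends Feb 5 15:30 → clear.
RM8 overlaps RM1.

No — it overlaps RM1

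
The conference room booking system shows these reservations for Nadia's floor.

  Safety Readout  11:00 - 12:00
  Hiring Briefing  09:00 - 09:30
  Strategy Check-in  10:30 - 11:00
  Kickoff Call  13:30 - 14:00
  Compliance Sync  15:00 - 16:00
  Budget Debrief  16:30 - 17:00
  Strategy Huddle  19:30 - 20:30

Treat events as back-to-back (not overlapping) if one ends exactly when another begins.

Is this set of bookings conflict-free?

Yes

Sorted by start: Hiring Briefing, Strategy Check-in, Safety Readout, Kickoff Call, Compliance Sync, Budget Debrief, Strategy Huddle.
Strategy Check-in starts after Hiring Briefing ends — done with Hiring Briefing.
Safety Readout starts exactly when Strategy Check-in ends (back-to-back, no overlap) — done with Strategy Check-in.
Kickoff Call starts after Safety Readout ends — done with Safety Readout.
Compliance Sync starts after Kickoff Call ends — done with Kickoff Call.
Budget Debrief starts after Compliance Sync ends — done with Compliance Sync.
Strategy Huddle starts after Budget Debrief ends.
Every pair is clear; the schedule has no overlaps.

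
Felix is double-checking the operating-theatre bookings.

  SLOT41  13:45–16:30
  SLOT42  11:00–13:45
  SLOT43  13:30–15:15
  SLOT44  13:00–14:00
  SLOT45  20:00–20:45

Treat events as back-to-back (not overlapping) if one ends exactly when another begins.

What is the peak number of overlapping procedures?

Walk through starts and ends in time order (an end at T is processed before a start at T):
11:00 start SLOT42 → 1
13:00 start SLOT44 → 2
13:30 start SLOT43 → 3
13:45 end SLOT42 → 2
13:45 start SLOT41 → 3
14:00 end SLOT44 → 2
15:15 end SLOT43 → 1
16:30 end SLOT41 → 0
20:00 start SLOT45 → 1
20:45 end SLOT45 → 0
Peak is 3, at 13:30 (SLOT42, SLOT43, SLOT44).

3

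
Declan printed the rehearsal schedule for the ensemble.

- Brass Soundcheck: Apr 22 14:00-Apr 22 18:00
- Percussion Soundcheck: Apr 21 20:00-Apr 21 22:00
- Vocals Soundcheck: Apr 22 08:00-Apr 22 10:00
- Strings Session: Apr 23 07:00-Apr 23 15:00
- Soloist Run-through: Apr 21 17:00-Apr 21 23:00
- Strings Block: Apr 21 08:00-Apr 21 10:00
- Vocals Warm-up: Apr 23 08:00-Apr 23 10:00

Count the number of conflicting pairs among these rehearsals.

Sorted by start: Strings Block, Soloist Run-through, Percussion Soundcheck, Vocals Soundcheck, Brass Soundcheck, Strings Session, Vocals Warm-up.
Soloist Run-through starts after Strings Block ends — done with Strings Block.
Percussion Soundcheck starts before Soloist Run-through ends → Soloist Run-through and Percussion Soundcheck overlap.
Vocals Soundcheck starts after Soloist Run-through ends — done with Soloist Run-through.
Vocals Soundcheck starts after Percussion Soundcheck ends — done with Percussion Soundcheck.
Brass Soundcheck starts after Vocals Soundcheck ends — done with Vocals Soundcheck.
Strings Session starts after Brass Soundcheck ends — done with Brass Soundcheck.
Vocals Warm-up starts before Strings Session ends → Strings Session and Vocals Warm-up overlap.
Overlapping pairs: Percussion Soundcheck & Soloist Run-through, Strings Session & Vocals Warm-up — 2 in total.

2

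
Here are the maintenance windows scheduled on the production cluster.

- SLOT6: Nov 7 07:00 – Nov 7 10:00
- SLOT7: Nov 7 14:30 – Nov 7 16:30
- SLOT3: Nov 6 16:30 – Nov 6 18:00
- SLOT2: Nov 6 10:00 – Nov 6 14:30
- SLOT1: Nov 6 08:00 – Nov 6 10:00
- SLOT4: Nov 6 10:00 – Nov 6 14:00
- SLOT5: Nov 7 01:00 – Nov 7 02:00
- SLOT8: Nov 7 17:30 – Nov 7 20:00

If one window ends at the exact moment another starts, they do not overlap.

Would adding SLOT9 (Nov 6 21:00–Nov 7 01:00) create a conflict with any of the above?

No — it doesn't clash with anything

SLOT1: ends Nov 6 10:00 at or before SLOT9 starts Nov 6 21:00 → clear.
SLOT2: ends Nov 6 14:30 at or before SLOT9 starts Nov 6 21:00 → clear.
SLOT4: ends Nov 6 14:00 at or before SLOT9 starts Nov 6 21:00 → clear.
SLOT3: ends Nov 6 18:00 at or before SLOT9 starts Nov 6 21:00 → clear.
SLOT5: starts Nov 7 01:00 at or after SLOT9 ends Nov 7 01:00 → clear.
SLOT6: starts Nov 7 07:00 at or after SLOT9 ends Nov 7 01:00 → clear.
SLOT7: starts Nov 7 14:30 at or after SLOT9 ends Nov 7 01:00 → clear.
SLOT8: starts Nov 7 17:30 at or after SLOT9 ends Nov 7 01:00 → clear.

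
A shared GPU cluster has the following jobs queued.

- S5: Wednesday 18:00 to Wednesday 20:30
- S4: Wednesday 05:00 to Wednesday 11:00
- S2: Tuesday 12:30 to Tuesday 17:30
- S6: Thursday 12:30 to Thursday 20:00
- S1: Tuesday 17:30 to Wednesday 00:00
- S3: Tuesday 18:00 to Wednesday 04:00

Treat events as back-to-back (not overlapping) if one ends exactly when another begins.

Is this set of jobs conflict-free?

No

Sorted by start: S2, S1, S3, S4, S5, S6.
S1 starts exactly when S2 ends (back-to-back, no overlap), so nothing later overlaps S2 either.
S3 starts before S1 ends → S1 and S3 overlap.
That's a conflict, so the schedule is not conflict-free.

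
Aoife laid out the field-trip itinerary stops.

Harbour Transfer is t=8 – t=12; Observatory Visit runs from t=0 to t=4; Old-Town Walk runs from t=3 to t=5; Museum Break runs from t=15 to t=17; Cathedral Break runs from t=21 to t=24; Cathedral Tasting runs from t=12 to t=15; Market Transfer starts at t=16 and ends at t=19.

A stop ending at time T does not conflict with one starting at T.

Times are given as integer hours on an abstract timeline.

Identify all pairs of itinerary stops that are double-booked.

Sorted by start: Observatory Visit, Old-Town Walk, Harbour Transfer, Cathedral Tasting, Museum Break, Market Transfer, Cathedral Break.
Old-Town Walk starts before Observatory Visit ends → Observatory Visit and Old-Town Walk overlap.
Harbour Transfer starts after Observatory Visit ends, so nothing later overlaps Observatory Visit either.
Harbour Transfer starts after Old-Town Walk ends, so nothing later overlaps Old-Town Walk either.
Cathedral Tasting starts exactly when Harbour Transfer ends (back-to-back, no overlap), so nothing later overlaps Harbour Transfer either.
Museum Break starts exactly when Cathedral Tasting ends (back-to-back, no overlap), so nothing later overlaps Cathedral Tasting either.
Market Transfer starts before Museum Break ends → Museum Break and Market Transfer overlap.
Cathedral Break starts after Museum Break ends.
Cathedral Break starts after Market Transfer ends.

Market Transfer & Museum Break, Observatory Visit & Old-Town Walk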